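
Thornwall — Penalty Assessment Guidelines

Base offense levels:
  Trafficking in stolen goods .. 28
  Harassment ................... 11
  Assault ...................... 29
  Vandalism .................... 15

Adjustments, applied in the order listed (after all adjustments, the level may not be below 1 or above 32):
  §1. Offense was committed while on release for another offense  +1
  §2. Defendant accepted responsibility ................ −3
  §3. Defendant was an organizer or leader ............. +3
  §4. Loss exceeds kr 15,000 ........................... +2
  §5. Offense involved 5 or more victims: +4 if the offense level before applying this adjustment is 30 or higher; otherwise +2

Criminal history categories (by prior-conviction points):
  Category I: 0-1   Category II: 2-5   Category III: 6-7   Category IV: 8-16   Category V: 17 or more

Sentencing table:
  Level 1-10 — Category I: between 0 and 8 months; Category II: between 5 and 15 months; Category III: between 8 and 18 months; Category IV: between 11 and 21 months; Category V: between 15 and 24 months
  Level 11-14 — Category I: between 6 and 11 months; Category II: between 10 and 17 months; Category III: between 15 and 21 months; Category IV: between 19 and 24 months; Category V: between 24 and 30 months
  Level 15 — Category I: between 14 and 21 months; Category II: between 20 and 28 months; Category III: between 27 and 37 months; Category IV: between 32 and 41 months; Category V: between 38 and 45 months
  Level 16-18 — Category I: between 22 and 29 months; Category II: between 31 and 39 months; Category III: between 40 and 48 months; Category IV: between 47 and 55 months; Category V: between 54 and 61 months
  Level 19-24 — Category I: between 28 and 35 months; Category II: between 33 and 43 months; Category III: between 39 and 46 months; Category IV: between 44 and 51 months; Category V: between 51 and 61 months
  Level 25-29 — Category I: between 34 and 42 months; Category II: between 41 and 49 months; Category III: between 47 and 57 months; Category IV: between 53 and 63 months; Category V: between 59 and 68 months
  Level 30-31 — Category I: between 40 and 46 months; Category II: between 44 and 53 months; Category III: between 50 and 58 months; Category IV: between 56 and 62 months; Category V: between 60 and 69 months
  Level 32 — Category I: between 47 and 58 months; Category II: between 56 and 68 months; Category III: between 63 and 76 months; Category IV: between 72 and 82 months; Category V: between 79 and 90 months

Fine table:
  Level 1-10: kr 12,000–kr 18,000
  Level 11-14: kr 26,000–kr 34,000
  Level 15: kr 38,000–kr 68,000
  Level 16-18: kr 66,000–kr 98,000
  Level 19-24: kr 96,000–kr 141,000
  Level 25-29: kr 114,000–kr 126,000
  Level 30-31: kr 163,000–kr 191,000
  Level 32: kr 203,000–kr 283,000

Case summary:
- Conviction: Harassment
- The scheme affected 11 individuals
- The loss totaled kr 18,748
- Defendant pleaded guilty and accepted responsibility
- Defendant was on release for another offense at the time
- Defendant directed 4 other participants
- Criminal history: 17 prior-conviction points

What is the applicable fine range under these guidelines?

kr 66,000–kr 98,000

Base offense level for harassment: 11.
§1 applies: 11 + 1 = 12.
§2 applies: 12 − 3 = 9.
§3 applies: 9 + 3 = 12.
§4 applies: 12 + 2 = 14.
§5 applies (level before this adjustment is 14 < 30, so +2): 14 + 2 = 16.
Final offense level: 16.
Level 16 falls in the 16-18 band.
Fine table: Level 16-18 → kr 66,000–kr 98,000.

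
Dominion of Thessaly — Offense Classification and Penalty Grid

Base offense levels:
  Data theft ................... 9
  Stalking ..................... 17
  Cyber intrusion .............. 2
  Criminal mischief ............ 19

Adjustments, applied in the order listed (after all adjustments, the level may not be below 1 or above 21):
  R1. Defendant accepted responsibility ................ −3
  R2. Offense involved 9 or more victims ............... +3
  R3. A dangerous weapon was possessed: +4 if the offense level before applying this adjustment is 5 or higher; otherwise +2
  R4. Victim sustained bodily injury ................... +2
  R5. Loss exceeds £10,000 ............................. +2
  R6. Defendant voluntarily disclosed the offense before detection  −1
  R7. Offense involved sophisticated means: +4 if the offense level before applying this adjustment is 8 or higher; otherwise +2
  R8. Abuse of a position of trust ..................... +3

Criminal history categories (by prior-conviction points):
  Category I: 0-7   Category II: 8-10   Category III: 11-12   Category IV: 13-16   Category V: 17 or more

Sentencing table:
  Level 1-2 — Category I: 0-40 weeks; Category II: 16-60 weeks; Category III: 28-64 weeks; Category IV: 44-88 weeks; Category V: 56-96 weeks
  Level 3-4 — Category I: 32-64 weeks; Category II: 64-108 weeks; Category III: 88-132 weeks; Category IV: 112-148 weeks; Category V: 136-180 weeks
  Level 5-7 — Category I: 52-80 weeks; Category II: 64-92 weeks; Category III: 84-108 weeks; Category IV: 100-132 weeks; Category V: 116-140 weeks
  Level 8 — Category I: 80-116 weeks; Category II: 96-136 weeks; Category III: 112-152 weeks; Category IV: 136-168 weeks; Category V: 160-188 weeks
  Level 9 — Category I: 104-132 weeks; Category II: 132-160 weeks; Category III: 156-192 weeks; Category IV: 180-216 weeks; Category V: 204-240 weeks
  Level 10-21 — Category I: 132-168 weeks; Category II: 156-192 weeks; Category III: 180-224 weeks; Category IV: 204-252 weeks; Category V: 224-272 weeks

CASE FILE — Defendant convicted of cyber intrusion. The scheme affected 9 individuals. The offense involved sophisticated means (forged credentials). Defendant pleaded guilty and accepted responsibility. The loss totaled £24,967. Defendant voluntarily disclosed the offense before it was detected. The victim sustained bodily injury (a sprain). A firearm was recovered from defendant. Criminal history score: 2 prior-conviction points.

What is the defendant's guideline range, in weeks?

Base offense level for cyber intrusion: 2.
R1 applies: 2 − 3 = -1.
R2 applies: -1 + 3 = 2.
R3 applies (level before this adjustment is 2 < 5, so +2): 2 + 2 = 4.
R4 applies: 4 + 2 = 6.
R5 applies: 6 + 2 = 8.
R6 applies: 8 − 1 = 7.
R7 applies (level before this adjustment is 7 < 8, so +2): 7 + 2 = 9.
Final offense level: 9.
Criminal history: 2 prior points → Category I (0-7).
Level 9 falls in the 9 band.
Grid: Level 9 × Category I = 104-132 weeks.

104-132 weeks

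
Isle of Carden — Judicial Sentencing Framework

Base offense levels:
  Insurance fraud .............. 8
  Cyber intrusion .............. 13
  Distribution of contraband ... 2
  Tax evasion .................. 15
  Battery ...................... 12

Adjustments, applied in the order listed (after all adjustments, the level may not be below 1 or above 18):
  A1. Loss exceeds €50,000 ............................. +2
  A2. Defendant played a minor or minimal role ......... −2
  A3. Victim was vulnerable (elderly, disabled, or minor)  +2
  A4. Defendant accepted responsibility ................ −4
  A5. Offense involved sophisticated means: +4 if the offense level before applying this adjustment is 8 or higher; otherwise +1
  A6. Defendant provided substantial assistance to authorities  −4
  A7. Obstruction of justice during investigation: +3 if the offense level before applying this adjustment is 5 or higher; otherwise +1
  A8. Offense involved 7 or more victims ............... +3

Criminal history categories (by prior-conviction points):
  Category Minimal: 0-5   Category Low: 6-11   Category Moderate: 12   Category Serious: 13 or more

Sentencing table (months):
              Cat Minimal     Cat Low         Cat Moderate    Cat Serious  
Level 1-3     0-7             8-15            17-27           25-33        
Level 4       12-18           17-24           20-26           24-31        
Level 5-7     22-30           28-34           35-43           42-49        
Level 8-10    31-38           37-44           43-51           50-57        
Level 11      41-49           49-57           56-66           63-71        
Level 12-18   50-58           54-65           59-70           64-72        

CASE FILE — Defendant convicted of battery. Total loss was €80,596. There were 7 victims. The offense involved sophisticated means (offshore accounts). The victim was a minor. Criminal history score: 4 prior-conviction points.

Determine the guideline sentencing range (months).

50-58 months

Base offense level for battery: 12.
A1 applies: 12 + 2 = 14.
A2 does not apply.
A3 applies: 14 + 2 = 16.
A5 applies (level before this adjustment is 16 ≥ 8, so +4): 16 + 4 = 20.
A8 applies: 20 + 3 = 23.
Level 23 exceeds the maximum of 18; capped at 18.
Final offense level: 18.
Criminal history: 4 prior points → Category Minimal (0-5).
Level 18 falls in the 12-18 band.
Grid: Level 12-18 × Category Minimal = 50-58 months.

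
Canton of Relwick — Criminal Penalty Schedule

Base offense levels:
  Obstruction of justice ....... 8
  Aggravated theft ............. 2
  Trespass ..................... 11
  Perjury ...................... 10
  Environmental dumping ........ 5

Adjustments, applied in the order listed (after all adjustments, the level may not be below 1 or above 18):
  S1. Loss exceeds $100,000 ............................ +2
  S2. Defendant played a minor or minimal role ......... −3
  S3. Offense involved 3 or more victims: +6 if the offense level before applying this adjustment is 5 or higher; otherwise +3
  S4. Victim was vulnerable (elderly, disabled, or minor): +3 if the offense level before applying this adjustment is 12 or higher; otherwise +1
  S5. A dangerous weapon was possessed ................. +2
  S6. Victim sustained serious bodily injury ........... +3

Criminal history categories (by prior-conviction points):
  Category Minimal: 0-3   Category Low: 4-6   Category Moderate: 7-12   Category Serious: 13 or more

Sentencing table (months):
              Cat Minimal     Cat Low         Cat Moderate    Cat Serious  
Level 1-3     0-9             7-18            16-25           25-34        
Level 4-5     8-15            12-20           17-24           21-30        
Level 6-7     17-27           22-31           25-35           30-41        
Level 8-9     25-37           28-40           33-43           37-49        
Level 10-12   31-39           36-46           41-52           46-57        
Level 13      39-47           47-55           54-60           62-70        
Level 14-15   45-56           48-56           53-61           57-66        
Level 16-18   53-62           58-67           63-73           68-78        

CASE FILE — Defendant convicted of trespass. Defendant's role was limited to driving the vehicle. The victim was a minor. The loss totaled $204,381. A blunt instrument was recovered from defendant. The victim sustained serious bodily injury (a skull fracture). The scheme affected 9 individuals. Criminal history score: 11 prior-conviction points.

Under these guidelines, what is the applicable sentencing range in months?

Base offense level for trespass: 11.
S1 applies: 11 + 2 = 13.
S2 applies: 13 − 3 = 10.
S3 applies (level before this adjustment is 10 ≥ 5, so +6): 10 + 6 = 16.
S4 applies (level before this adjustment is 16 ≥ 12, so +3): 16 + 3 = 19.
S5 applies: 19 + 2 = 21.
S6 applies: 21 + 3 = 24.
Level 24 exceeds the maximum of 18; capped at 18.
Final offense level: 18.
Criminal history: 11 prior points → Category Moderate (7-12).
Level 18 falls in the 16-18 band.
Grid: Level 16-18 × Category Moderate = 63-73 months.

63-73 months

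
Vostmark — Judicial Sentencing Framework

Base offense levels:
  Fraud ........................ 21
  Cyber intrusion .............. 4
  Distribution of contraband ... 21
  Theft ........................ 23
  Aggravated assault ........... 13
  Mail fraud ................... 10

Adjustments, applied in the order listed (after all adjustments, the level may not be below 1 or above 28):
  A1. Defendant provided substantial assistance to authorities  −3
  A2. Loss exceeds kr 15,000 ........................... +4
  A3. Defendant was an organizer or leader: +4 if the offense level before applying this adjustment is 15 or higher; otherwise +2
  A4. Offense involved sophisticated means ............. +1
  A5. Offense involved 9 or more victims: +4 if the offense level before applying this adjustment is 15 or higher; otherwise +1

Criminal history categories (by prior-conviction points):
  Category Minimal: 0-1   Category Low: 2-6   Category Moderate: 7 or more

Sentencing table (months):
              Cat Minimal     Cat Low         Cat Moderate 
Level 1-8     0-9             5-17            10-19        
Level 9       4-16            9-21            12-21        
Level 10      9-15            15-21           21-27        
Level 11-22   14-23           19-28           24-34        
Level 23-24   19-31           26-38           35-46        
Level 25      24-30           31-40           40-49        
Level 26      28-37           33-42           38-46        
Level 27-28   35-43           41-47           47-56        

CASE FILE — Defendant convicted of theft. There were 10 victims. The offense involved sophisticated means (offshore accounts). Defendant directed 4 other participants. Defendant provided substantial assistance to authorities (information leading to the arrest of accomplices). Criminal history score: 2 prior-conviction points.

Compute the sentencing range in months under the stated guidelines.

Base offense level for theft: 23.
A1 applies: 23 − 3 = 20.
A2 does not apply.
A3 applies (level before this adjustment is 20 ≥ 15, so +4): 20 + 4 = 24.
A4 applies: 24 + 1 = 25.
A5 applies (level before this adjustment is 25 ≥ 15, so +4): 25 + 4 = 29.
Level 29 exceeds the maximum of 28; capped at 28.
Final offense level: 28.
Criminal history: 2 prior points → Category Low (2-6).
Level 28 falls in the 27-28 band.
Grid: Level 27-28 × Category Low = 41-47 months.

41-47 months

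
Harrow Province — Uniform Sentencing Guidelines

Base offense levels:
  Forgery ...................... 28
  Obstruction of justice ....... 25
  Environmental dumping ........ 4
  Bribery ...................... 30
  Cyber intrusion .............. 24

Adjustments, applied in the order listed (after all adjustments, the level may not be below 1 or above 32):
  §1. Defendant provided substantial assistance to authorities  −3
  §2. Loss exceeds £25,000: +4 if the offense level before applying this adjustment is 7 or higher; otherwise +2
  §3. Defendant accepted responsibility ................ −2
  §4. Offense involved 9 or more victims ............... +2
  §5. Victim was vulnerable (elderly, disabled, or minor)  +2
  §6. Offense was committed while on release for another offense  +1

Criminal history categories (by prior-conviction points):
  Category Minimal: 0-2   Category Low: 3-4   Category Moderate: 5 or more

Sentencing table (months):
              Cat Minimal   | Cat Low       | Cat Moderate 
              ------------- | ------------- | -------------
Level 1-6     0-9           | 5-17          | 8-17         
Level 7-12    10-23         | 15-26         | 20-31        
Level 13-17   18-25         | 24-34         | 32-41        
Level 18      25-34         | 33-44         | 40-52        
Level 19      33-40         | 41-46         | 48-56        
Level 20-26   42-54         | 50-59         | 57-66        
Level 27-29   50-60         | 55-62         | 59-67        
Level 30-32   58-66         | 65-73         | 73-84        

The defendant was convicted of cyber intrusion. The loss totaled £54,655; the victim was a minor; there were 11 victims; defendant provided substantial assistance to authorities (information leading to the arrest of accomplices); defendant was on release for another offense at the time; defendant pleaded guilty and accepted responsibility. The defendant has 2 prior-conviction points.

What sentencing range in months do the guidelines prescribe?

Base offense level for cyber intrusion: 24.
§1 applies: 24 − 3 = 21.
§2 applies (level before this adjustment is 21 ≥ 7, so +4): 21 + 4 = 25.
§3 applies: 25 − 2 = 23.
§4 applies: 23 + 2 = 25.
§5 applies: 25 + 2 = 27.
§6 applies: 27 + 1 = 28.
Final offense level: 28.
Criminal history: 2 prior points → Category Minimal (0-2).
Level 28 falls in the 27-29 band.
Grid: Level 27-29 × Category Minimal = 50-60 months.

50-60 months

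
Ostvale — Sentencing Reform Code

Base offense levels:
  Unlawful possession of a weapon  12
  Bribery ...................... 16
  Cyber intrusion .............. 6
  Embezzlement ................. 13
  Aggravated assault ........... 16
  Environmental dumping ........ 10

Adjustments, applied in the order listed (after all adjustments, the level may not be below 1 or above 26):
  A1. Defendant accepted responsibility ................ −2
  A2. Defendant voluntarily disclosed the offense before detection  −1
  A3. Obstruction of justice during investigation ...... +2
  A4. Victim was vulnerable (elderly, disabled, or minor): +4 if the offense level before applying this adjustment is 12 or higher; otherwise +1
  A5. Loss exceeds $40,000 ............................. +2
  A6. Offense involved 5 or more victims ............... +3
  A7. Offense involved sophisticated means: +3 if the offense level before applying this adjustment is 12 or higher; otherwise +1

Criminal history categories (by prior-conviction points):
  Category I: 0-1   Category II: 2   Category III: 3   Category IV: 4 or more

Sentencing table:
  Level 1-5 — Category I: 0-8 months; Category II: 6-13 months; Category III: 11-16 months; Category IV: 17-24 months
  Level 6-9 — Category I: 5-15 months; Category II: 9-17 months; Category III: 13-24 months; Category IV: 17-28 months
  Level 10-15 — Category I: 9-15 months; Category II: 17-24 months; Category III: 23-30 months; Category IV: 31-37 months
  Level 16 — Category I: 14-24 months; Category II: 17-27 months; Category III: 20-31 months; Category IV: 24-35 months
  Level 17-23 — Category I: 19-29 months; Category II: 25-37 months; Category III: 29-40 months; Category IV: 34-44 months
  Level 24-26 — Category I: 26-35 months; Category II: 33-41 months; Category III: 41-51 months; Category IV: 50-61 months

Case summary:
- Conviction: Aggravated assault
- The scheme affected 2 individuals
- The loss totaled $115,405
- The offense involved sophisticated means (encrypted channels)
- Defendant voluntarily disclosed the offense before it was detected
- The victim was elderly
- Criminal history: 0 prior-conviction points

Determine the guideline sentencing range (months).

26-35 months

Base offense level for aggravated assault: 16.
A2 applies: 16 − 1 = 15.
A3 does not apply.
A4 applies (level before this adjustment is 15 ≥ 12, so +4): 15 + 4 = 19.
A5 applies: 19 + 2 = 21.
A6 does not apply.
A7 applies (level before this adjustment is 21 ≥ 12, so +3): 21 + 3 = 24.
Final offense level: 24.
Criminal history: 0 prior points → Category I (0-1).
Level 24 falls in the 24-26 band.
Grid: Level 24-26 × Category I = 26-35 months.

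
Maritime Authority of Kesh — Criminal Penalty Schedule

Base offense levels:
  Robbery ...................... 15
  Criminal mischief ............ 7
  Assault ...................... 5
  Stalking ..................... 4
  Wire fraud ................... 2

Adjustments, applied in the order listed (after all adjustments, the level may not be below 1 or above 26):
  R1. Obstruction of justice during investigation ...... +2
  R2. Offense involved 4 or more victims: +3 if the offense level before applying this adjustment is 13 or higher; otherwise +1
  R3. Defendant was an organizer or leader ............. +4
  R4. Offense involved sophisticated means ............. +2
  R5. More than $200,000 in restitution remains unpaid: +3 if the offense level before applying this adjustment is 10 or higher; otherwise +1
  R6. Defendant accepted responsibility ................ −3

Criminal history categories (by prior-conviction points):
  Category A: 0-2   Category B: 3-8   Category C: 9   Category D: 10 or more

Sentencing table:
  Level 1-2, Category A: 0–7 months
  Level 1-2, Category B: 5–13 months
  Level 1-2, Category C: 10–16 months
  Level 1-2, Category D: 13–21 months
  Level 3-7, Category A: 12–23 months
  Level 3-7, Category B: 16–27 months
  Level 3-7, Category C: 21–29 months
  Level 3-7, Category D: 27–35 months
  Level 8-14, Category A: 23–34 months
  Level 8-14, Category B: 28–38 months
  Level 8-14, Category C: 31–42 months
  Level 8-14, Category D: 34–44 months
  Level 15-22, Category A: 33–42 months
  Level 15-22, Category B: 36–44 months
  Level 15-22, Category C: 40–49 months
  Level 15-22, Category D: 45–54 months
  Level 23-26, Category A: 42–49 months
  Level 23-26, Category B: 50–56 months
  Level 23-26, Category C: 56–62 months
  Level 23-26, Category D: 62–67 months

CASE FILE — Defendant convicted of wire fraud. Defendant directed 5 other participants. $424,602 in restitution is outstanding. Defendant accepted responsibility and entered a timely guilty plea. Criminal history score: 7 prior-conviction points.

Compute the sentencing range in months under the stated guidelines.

16-27 months

Base offense level for wire fraud: 2.
R1 does not apply.
R2 does not apply.
R3 applies: 2 + 4 = 6.
R5 applies (level before this adjustment is 6 < 10, so +1): 6 + 1 = 7.
R6 applies: 7 − 3 = 4.
Final offense level: 4.
Criminal history: 7 prior points → Category B (3-8).
Level 4 falls in the 3-7 band.
Grid: Level 3-7 × Category B = 16-27 months.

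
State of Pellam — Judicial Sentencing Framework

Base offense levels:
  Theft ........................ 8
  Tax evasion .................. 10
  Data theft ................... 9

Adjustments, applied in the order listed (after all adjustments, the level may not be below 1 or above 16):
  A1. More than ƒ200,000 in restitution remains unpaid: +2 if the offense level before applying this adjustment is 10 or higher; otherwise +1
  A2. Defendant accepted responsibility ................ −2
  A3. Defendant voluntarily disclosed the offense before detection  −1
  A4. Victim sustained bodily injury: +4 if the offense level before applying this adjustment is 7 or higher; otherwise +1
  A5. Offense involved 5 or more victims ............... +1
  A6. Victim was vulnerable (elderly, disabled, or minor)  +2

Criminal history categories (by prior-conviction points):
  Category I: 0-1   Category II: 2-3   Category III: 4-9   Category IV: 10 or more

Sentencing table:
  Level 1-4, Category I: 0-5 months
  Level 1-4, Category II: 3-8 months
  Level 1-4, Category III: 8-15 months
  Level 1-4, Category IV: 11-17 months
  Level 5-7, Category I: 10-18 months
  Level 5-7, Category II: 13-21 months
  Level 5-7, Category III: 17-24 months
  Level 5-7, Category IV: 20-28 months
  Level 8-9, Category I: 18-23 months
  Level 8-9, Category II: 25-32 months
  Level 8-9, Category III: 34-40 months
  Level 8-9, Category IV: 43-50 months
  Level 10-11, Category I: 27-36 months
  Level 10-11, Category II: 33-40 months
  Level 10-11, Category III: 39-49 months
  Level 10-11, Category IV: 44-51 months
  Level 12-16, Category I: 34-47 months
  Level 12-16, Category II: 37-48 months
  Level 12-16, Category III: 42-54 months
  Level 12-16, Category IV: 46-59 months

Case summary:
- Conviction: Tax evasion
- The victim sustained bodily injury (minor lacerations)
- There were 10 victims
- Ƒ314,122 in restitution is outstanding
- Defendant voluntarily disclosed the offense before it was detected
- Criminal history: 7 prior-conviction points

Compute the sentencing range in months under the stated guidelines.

42-54 months

Base offense level for tax evasion: 10.
A1 applies (level before this adjustment is 10 ≥ 10, so +2): 10 + 2 = 12.
A2 does not apply.
A3 applies: 12 − 1 = 11.
A4 applies (level before this adjustment is 11 ≥ 7, so +4): 11 + 4 = 15.
A5 applies: 15 + 1 = 16.
A6 does not apply.
Final offense level: 16.
Criminal history: 7 prior points → Category III (4-9).
Level 16 falls in the 12-16 band.
Grid: Level 12-16 × Category III = 42-54 months.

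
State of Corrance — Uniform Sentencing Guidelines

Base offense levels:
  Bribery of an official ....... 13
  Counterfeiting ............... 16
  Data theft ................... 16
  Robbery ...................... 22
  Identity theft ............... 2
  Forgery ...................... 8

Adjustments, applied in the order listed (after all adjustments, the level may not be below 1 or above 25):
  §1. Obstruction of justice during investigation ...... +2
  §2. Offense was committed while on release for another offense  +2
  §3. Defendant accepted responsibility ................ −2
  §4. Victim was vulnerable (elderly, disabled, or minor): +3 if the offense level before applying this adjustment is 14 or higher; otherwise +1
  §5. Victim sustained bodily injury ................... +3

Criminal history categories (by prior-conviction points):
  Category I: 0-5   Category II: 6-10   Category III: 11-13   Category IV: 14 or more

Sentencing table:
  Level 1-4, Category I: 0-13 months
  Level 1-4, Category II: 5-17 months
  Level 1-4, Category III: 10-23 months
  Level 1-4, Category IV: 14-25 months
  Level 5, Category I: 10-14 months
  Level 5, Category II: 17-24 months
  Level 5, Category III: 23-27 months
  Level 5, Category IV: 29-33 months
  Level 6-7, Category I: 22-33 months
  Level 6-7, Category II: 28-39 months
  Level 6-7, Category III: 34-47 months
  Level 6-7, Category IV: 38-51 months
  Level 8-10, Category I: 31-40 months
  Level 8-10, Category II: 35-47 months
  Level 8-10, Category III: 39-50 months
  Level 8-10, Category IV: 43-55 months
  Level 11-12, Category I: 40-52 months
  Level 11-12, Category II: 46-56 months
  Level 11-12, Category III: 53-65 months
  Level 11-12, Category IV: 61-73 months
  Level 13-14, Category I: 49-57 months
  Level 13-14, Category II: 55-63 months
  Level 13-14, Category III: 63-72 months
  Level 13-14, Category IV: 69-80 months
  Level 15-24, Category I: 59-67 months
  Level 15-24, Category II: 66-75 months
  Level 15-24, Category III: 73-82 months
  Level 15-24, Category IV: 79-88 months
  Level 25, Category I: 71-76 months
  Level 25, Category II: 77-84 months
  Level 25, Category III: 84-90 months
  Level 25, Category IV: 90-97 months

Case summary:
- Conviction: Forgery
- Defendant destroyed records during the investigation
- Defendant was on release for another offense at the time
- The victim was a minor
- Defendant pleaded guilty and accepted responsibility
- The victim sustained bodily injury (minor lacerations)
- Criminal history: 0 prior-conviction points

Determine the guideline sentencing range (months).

Base offense level for forgery: 8.
§1 applies: 8 + 2 = 10.
§2 applies: 10 + 2 = 12.
§3 applies: 12 − 2 = 10.
§4 applies (level before this adjustment is 10 < 14, so +1): 10 + 1 = 11.
§5 applies: 11 + 3 = 14.
Final offense level: 14.
Criminal history: 0 prior points → Category I (0-5).
Level 14 falls in the 13-14 band.
Grid: Level 13-14 × Category I = 49-57 months.

49-57 months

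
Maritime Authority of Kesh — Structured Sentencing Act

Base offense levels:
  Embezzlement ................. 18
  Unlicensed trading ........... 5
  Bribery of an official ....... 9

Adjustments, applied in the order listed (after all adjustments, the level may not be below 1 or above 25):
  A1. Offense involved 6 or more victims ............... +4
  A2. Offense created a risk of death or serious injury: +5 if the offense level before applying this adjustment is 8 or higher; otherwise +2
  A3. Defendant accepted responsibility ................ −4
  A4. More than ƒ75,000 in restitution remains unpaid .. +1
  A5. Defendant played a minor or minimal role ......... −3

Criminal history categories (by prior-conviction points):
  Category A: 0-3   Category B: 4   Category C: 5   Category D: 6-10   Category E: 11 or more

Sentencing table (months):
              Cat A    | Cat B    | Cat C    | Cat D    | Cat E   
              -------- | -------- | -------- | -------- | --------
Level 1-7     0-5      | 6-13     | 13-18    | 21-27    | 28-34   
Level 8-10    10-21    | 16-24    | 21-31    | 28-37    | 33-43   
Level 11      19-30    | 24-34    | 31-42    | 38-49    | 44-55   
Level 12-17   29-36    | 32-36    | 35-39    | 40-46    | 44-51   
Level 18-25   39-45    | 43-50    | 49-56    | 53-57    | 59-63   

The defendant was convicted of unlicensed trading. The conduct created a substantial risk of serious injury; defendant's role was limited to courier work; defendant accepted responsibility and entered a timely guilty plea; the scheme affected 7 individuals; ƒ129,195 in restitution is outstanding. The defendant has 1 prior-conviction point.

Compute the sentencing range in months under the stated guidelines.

Base offense level for unlicensed trading: 5.
A1 applies: 5 + 4 = 9.
A2 applies (level before this adjustment is 9 ≥ 8, so +5): 9 + 5 = 14.
A3 applies: 14 − 4 = 10.
A4 applies: 10 + 1 = 11.
A5 applies: 11 − 3 = 8.
Final offense level: 8.
Criminal history: 1 prior point → Category A (0-3).
Level 8 falls in the 8-10 band.
Grid: Level 8-10 × Category A = 10-21 months.

10-21 months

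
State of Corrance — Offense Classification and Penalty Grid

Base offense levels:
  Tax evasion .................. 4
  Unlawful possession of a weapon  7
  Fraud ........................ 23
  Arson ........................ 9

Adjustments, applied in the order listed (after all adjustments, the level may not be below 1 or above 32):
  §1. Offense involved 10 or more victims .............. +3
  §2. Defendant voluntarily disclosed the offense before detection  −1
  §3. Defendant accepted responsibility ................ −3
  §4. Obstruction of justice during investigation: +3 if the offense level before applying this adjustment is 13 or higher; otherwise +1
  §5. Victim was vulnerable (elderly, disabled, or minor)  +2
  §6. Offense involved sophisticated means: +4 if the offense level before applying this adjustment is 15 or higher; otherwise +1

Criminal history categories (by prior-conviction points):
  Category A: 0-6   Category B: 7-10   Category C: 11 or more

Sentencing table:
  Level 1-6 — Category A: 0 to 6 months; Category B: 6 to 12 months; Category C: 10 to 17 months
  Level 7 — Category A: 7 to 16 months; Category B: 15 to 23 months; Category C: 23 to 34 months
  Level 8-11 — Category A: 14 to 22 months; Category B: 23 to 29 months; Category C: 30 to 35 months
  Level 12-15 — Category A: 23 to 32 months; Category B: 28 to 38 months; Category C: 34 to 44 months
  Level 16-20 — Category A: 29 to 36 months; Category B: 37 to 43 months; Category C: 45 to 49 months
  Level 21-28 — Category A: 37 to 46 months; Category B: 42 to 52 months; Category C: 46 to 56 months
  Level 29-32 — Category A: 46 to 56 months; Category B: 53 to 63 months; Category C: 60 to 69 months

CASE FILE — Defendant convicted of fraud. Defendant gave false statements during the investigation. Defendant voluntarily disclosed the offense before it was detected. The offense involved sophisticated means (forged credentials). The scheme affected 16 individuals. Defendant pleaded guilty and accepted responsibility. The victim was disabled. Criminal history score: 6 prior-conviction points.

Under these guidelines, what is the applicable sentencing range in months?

46-56 months

Base offense level for fraud: 23.
§1 applies: 23 + 3 = 26.
§2 applies: 26 − 1 = 25.
§3 applies: 25 − 3 = 22.
§4 applies (level before this adjustment is 22 ≥ 13, so +3): 22 + 3 = 25.
§5 applies: 25 + 2 = 27.
§6 applies (level before this adjustment is 27 ≥ 15, so +4): 27 + 4 = 31.
Final offense level: 31.
Criminal history: 6 prior points → Category A (0-6).
Level 31 falls in the 29-32 band.
Grid: Level 29-32 × Category A = 46-56 months.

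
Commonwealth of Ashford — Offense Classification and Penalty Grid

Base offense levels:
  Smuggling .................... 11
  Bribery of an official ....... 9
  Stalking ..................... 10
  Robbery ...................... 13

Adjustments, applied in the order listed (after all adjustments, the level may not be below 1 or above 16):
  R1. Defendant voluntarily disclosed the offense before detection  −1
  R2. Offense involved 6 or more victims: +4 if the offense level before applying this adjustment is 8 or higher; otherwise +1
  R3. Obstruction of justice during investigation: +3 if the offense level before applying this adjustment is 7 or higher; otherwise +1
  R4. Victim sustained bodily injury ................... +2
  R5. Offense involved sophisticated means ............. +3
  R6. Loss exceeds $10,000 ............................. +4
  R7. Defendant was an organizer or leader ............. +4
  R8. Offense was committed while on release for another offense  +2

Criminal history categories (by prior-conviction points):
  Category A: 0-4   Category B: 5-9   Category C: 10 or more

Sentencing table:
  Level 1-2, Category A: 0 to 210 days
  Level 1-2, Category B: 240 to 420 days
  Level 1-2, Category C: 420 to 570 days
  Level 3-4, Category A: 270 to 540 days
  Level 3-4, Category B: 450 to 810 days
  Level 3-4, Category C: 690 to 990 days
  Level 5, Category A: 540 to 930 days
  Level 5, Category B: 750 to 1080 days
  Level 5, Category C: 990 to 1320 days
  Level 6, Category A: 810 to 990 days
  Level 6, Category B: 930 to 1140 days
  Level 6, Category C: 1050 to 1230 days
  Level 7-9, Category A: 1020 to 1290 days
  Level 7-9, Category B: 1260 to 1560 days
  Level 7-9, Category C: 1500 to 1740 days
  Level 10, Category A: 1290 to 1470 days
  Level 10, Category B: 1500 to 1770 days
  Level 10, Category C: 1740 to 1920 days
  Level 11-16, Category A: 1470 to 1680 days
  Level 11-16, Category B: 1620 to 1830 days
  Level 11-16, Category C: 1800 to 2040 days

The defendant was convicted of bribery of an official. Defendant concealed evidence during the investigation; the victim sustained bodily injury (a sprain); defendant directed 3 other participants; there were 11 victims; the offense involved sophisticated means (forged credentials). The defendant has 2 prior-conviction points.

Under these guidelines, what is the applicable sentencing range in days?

Base offense level for bribery of an official: 9.
R2 applies (level before this adjustment is 9 ≥ 8, so +4): 9 + 4 = 13.
R3 applies (level before this adjustment is 13 ≥ 7, so +3): 13 + 3 = 16.
R4 applies: 16 + 2 = 18.
R5 applies: 18 + 3 = 21.
R7 applies: 21 + 4 = 25.
R8 does not apply.
Level 25 exceeds the maximum of 16; capped at 16.
Final offense level: 16.
Criminal history: 2 prior points → Category A (0-4).
Level 16 falls in the 11-16 band.
Grid: Level 11-16 × Category A = 1470-1680 days.

1470-1680 days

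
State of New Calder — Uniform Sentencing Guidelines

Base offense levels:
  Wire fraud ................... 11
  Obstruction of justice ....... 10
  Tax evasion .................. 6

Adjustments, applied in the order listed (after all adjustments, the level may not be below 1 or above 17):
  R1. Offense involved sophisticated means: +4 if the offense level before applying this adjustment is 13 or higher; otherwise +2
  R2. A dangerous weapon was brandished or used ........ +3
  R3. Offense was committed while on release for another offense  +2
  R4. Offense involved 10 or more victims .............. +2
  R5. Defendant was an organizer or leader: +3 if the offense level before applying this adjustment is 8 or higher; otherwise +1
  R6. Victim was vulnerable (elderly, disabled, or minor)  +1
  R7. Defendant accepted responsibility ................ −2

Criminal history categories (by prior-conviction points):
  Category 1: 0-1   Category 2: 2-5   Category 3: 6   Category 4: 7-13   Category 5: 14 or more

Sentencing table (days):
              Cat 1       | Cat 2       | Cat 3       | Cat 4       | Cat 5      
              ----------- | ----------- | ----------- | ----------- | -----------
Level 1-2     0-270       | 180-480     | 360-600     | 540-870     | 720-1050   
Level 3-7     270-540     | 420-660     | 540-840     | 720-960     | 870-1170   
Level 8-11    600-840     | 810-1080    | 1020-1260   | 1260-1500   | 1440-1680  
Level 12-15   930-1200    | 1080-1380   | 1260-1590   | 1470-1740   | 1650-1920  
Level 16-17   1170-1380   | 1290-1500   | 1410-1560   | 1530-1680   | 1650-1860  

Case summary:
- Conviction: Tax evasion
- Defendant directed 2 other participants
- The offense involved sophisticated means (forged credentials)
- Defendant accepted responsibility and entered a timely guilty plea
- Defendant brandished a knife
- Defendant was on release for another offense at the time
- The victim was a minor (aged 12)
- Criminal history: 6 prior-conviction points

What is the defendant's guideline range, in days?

1260-1590 days

Base offense level for tax evasion: 6.
R1 applies (level before this adjustment is 6 < 13, so +2): 6 + 2 = 8.
R2 applies: 8 + 3 = 11.
R3 applies: 11 + 2 = 13.
R4 does not apply.
R5 applies (level before this adjustment is 13 ≥ 8, so +3): 13 + 3 = 16.
R6 applies: 16 + 1 = 17.
R7 applies: 17 − 2 = 15.
Final offense level: 15.
Criminal history: 6 prior points → Category 3 (6).
Level 15 falls in the 12-15 band.
Grid: Level 12-15 × Category 3 = 1260-1590 days.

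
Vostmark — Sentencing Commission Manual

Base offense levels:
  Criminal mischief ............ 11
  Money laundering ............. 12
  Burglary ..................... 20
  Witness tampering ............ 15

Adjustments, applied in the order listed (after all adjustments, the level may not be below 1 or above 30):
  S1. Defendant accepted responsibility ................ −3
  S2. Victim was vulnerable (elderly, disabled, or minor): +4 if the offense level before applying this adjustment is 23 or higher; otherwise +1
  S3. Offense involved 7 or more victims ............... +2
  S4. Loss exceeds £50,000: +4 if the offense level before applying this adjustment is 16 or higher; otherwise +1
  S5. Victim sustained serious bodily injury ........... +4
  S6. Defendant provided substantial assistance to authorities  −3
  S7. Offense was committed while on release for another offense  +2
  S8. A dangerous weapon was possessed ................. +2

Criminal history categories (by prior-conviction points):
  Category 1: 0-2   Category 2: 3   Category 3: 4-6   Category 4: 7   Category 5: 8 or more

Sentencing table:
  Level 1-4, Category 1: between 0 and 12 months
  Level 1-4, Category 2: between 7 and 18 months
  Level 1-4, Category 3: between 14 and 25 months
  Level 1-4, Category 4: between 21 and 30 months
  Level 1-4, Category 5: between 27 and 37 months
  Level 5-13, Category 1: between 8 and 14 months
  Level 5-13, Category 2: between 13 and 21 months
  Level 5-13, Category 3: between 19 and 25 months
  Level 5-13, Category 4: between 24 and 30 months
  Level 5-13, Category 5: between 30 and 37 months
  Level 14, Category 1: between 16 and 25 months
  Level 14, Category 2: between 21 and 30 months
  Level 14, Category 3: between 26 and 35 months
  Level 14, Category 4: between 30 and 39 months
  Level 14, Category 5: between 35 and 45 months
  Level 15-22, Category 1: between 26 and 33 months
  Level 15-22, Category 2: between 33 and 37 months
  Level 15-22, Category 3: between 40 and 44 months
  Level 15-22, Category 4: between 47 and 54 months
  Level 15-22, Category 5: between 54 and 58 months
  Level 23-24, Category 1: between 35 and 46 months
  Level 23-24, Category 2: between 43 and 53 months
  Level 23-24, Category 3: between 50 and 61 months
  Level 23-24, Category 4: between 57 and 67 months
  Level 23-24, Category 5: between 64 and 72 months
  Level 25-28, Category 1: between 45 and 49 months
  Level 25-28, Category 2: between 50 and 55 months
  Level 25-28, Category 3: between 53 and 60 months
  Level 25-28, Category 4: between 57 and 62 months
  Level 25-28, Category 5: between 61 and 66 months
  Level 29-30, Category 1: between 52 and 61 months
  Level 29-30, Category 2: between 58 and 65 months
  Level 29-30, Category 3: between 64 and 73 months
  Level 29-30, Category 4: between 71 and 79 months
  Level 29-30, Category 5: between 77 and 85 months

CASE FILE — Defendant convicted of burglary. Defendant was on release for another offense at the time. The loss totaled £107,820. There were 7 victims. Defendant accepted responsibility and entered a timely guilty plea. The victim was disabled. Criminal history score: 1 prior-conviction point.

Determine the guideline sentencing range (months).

45-49 months

Base offense level for burglary: 20.
S1 applies: 20 − 3 = 17.
S2 applies (level before this adjustment is 17 < 23, so +1): 17 + 1 = 18.
S3 applies: 18 + 2 = 20.
S4 applies (level before this adjustment is 20 ≥ 16, so +4): 20 + 4 = 24.
S5 does not apply.
S6 does not apply.
S7 applies: 24 + 2 = 26.
Final offense level: 26.
Criminal history: 1 prior point → Category 1 (0-2).
Level 26 falls in the 25-28 band.
Grid: Level 25-28 × Category 1 = 45-49 months.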